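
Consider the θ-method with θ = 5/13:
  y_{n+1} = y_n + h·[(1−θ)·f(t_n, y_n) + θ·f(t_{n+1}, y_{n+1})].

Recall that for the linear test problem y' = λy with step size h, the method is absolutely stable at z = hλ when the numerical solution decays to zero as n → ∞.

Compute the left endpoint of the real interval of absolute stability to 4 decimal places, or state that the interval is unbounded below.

Test eqn y'=λy, z=hλ:
  y_{n+1} = y_n + z·[8/13·y_n + 5/13·y_{n+1}] ⇒ (1 − 5/13z)y_{n+1} = (1 + 8/13z)y_n
  R(z) = (1 + 8/13z)/(1 − 5/13z).

Find x<0 with |R(x)|<1.
x=-1.02: |R|=0.2674
R=−1: 1+8/13x = −1+5/13x ⇒ -3/13x=2 ⇒ x=2/(-3/13)=-8.6667
Confirm numerically:
  x=-5.381: |R|=0.75299 <1
  x=-5.379: |R|=0.75278 <1
  x=-5.243: |R|=0.73808 <1
  x=-8.993: |R|=1.01689 >1
  x=-8.837: |R|=1.00894 >1
So |R|<1 on (-8.6667, 0).

z* = -8.6667.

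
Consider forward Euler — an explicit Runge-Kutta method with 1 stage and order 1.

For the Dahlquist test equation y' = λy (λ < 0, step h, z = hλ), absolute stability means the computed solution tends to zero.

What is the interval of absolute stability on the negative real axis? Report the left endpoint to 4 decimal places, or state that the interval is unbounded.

(-2.0000, 0).

Test eqn y'=λy, z=hλ:
  order 1, 1-stage ⇒ R(z)=1+z
  (e.g. R(-0.88)=0.12000, |R|=0.12000)

Need |R(x)|<1, x<0.
x=-0.88: |R|=0.1200
|R(-1.96)|=0.9600 |R(-1.59)|=0.5900 |R(-0.87)|=0.1300
Bisect:
  x_lo=-2.3667 |R|=1.3667  x_hi=-0.2533 |R|=0.7467
  mid=-1.30999 |R|=0.30999 →hi
  mid=-1.83836 |R|=0.83836 →hi
  mid=-2.10254 |R|=1.10254 →lo
  mid=-1.97045 |R|=0.97045 →hi
  mid=-2.03649 |R|=1.03649 →lo
  mid=-2.00347 |R|=1.00347 →lo
  mid=-1.98696 |R|=0.98696 →hi
  ...
  [-2.00012,-1.99999] ⇒ x*=-2.0000
Stable set (-2.0000, 0).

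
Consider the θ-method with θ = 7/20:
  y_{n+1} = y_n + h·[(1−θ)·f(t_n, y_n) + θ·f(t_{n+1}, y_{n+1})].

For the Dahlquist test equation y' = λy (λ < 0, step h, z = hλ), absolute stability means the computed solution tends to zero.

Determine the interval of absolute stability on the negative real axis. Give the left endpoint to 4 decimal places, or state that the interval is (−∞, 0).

(-6.6667, 0).

Test eqn y'=λy, z=hλ:
  y_{n+1} = y_n + z·[13/20·y_n + 7/20·y_{n+1}] ⇒ (1 − 7/20z)y_{n+1} = (1 + 13/20z)y_n
  so R(z) = (1 + 13/20z)/(1 − 7/20z).

Boundary: |R(x)|=1, x<0.
x=-1.04: |R|=0.2375
R=−1: 1+13/20x = −1+7/20x ⇒ -3/10x=2 ⇒ x=2/(-3/10)=-6.6667
Confirm numerically:
  x=-6.279: |R|=0.96363 <1
  x=-5.417: |R|=0.87054 <1
  x=-5.274: |R|=0.85319 <1
  x=-3.710: |R|=0.61410 <1
  x=-7.027: |R|=1.03125 >1
  x=-6.877: |R|=1.01852 >1
  x=-6.694: |R|=1.00245 >1
So |R|<1 on (-6.6667, 0).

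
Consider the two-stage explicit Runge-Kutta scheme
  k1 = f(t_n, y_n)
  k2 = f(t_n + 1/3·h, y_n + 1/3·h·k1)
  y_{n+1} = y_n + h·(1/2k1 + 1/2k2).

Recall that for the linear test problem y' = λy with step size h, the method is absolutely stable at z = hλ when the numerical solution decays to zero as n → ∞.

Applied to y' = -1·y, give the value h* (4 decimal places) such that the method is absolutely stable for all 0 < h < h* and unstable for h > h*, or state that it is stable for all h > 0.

(-6.0000,0); λ=-1 ⇒ h* = (6)/1 = 6.0000.

Test eqn y'=λy, z=hλ:
  k1=λy_n ⇒ h·k1=z·y_n;  k2=λ(1+1/3z)y_n ⇒ h·k2=z(1+1/3z)y_n
  y_{n+1}/y_n = 1 + 1/2z + 1/2z(1+1/3z) = 1 + z + 1/6z²
  R(z) = 1 + z + 1/6z².

Boundary: |R(x)|=1, x<0.
x=-0.47: |R|=0.5668
R=1: x+1/6x²=0 ⇒ x=−6=-6.0000; min R=1−1/(4·1/6)=-0.5000>−1
Confirm numerically:
  x=-4.931: |R|=0.12146 <1
  x=-3.879: |R|=0.37123 <1
  x=-2.571: |R|=0.46933 <1
  x=-6.236: |R|=1.24528 >1
  x=-6.210: |R|=1.21735 >1
  x=-6.071: |R|=1.07184 >1
Stable set (-6.0000, 0).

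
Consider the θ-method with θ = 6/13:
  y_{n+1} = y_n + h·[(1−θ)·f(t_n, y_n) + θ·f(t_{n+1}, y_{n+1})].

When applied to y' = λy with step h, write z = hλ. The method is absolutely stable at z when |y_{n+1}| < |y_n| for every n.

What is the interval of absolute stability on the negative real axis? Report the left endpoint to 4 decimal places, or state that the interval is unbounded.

(-26.0000, 0).

On y'=λy, z=hλ:
  y_{n+1} = y_n + z·[7/13·y_n + 6/13·y_{n+1}] ⇒ (1 − 6/13z)y_{n+1} = (1 + 7/13z)y_n
  so R(z) = (1 + 7/13z)/(1 − 6/13z).

Solve |R(x)|<1 on ℝ⁻.
x=-1.08: |R|=0.2793
R=−1: 1+7/13x = −1+6/13x ⇒ -1/13x=2 ⇒ x=2/(-1/13)=-26.0000
Confirm numerically:
  x=-24.010: |R|=0.98733 <1
  x=-22.050: |R|=0.97281 <1
  x=-14.855: |R|=0.89087 <1
  x=-11.760: |R|=0.82958 <1
  x=-26.582: |R|=1.00337 >1
  x=-26.524: |R|=1.00304 >1
So |R|<1 on (-26.0000, 0).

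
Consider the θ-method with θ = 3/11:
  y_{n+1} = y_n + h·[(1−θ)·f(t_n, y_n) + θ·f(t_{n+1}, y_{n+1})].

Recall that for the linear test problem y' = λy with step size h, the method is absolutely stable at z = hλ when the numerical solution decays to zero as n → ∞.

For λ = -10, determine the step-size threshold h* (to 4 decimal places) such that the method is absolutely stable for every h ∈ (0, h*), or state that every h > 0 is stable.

(-4.4000,0); λ=-10 ⇒ h* = (22/5)/10 = 0.4400.

With y'=λy (z=hλ):
  y_{n+1} = y_n + z·[8/11·y_n + 3/11·y_{n+1}] ⇒ (1 − 3/11z)y_{n+1} = (1 + 8/11z)y_n
  ⇒ R(z) = (1 + 8/11z)/(1 − 3/11z).

Solve |R(x)|<1 on ℝ⁻.
x=-1.37: |R|=0.0026
R=−1: 1+8/11x = −1+3/11x ⇒ -5/11x=2 ⇒ x=2/(-5/11)=-4.4000
Confirm numerically:
  x=-3.775: |R|=0.86002 <1
  x=-3.349: |R|=0.75032 <1
  x=-2.592: |R|=0.51853 <1
  x=-2.362: |R|=0.43658 <1
  x=-4.921: |R|=1.10111 >1
  x=-4.485: |R|=1.01738 >1
  x=-4.459: |R|=1.01210 >1
So |R|<1 on (-4.4000, 0).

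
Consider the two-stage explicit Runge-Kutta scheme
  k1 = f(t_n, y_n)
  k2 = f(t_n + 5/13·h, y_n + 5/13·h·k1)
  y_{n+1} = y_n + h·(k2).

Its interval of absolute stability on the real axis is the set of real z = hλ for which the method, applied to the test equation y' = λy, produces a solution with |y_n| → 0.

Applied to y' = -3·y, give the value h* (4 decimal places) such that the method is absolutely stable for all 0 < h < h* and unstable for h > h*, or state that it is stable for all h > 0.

On y'=λy, z=hλ:
  k1=λy_n ⇒ h·k1=z·y_n;  k2=λ(1+5/13z)y_n ⇒ h·k2=z(1+5/13z)y_n
  y_{n+1}/y_n = 1 + z(1+5/13z) = 1 + z + 5/13z²
  so R(z) = 1 + z + 5/13z².

Boundary: |R(x)|=1, x<0.
x=-0.36: |R|=0.6898
R=1: x+5/13x²=0 ⇒ x=−13/5=-2.6000; min R=1−1/(4·5/13)=0.3500>−1
Confirm numerically:
  x=-1.858: |R|=0.46976 <1
  x=-1.832: |R|=0.45886 <1
  x=-1.077: |R|=0.36913 <1
  x=-3.131: |R|=1.63945 >1
  x=-3.032: |R|=1.50378 >1
  x=-2.766: |R|=1.17660 >1
So |R|<1 on (-2.6000, 0).

(-2.6000,0); λ=-3 ⇒ h* = (13/5)/3 = 0.8667.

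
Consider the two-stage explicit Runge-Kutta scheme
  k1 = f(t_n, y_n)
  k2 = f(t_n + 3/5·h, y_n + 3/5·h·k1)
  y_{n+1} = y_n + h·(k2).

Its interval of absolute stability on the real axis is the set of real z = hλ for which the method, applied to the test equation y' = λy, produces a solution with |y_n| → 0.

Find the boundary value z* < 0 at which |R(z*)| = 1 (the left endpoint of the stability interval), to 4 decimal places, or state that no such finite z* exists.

On y'=λy, z=hλ:
  k1=λy_n ⇒ h·k1=z·y_n;  k2=λ(1+3/5z)y_n ⇒ h·k2=z(1+3/5z)y_n
  y_{n+1}/y_n = 1 + z(1+3/5z) = 1 + z + 3/5z²
  R(z) = 1 + z + 3/5z².

Find x<0 with |R(x)|<1.
x=-0.84: |R|=0.5834
R=1: x+3/5x²=0 ⇒ x=−5/3=-1.6667; min R=1−1/(4·3/5)=0.5833>−1
Confirm numerically:
  x=-1.515: |R|=0.86213 <1
  x=-1.252: |R|=0.68850 <1
  x=-0.957: |R|=0.59251 <1
  x=-0.678: |R|=0.59781 <1
  x=-1.994: |R|=1.39162 >1
  x=-1.897: |R|=1.26217 >1
So |R|<1 on (-1.6667, 0).

left endpoint -1.6667.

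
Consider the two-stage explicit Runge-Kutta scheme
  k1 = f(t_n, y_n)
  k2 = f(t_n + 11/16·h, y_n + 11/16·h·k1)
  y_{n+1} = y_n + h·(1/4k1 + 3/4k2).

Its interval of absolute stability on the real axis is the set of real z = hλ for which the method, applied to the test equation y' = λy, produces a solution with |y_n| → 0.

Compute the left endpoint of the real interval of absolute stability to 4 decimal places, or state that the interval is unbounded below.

Set f=λy, z=hλ:
  k1=λy_n ⇒ h·k1=z·y_n;  k2=λ(1+11/16z)y_n ⇒ h·k2=z(1+11/16z)y_n
  y_{n+1}/y_n = 1 + 1/4z + 3/4z(1+11/16z) = 1 + z + 33/64z²
  Hence R(z) = 1 + z + 33/64z².

Solve |R(x)|<1 on ℝ⁻.
x=-0.84: |R|=0.5238
R=1: x+33/64x²=0 ⇒ x=−64/33=-1.9394; min R=1−1/(4·33/64)=0.5152>−1
Confirm numerically:
  x=-1.725: |R|=0.80931 <1
  x=-1.570: |R|=0.70096 <1
  x=-1.490: |R|=0.65474 <1
  x=-1.259: |R|=0.55831 <1
  x=-2.174: |R|=1.26299 >1
  x=-2.052: |R|=1.11914 >1
Stable set (-1.9394, 0).

z* = -1.9394.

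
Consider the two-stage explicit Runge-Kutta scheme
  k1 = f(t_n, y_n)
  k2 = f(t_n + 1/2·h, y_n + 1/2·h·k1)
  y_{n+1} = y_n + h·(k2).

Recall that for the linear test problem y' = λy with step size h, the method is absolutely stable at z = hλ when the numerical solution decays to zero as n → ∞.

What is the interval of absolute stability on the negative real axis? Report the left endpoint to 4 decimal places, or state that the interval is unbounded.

(-2.0000, 0).

Set f=λy, z=hλ:
  k1=λy_n ⇒ h·k1=z·y_n;  k2=λ(1+1/2z)y_n ⇒ h·k2=z(1+1/2z)y_n
  y_{n+1}/y_n = 1 + z(1+1/2z) = 1 + z + 1/2z²
  Hence R(z) = 1 + z + 1/2z².

Solve |R(x)|<1 on ℝ⁻.
x=-1.52: |R|=0.6352
R=1: x+1/2x²=0 ⇒ x=−2=-2.0000; min R=1−1/(4·1/2)=0.5000>−1
Confirm numerically:
  x=-1.756: |R|=0.78577 <1
  x=-1.299: |R|=0.54470 <1
  x=-1.059: |R|=0.50174 <1
  x=-0.835: |R|=0.51361 <1
  x=-2.433: |R|=1.52674 >1
  x=-2.262: |R|=1.29632 >1
  x=-2.157: |R|=1.16932 >1
Stable set (-2.0000, 0).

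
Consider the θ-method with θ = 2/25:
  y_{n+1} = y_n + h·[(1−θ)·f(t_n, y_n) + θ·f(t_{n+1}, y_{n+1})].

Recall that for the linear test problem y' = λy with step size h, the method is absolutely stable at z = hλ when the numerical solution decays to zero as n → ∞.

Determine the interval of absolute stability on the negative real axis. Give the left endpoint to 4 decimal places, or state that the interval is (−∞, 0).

z∈(-2.3810,0).

On y'=λy, z=hλ:
  y_{n+1} = y_n + z·[23/25·y_n + 2/25·y_{n+1}] ⇒ (1 − 2/25z)y_{n+1} = (1 + 23/25z)y_n
  Hence R(z) = (1 + 23/25z)/(1 − 2/25z).

Need |R(x)|<1, x<0.
x=-1.29: |R|=0.1693
R=−1: 1+23/25x = −1+2/25x ⇒ -21/25x=2 ⇒ x=2/(-21/25)=-2.3810
Confirm numerically:
  x=-2.244: |R|=0.90247 <1
  x=-1.849: |R|=0.61074 <1
  x=-1.824: |R|=0.59173 <1
  x=-1.257: |R|=0.14215 <1
  x=-2.591: |R|=1.14615 >1
  x=-2.586: |R|=1.14272 >1
  x=-2.517: |R|=1.09513 >1
Interval (-2.3810, 0).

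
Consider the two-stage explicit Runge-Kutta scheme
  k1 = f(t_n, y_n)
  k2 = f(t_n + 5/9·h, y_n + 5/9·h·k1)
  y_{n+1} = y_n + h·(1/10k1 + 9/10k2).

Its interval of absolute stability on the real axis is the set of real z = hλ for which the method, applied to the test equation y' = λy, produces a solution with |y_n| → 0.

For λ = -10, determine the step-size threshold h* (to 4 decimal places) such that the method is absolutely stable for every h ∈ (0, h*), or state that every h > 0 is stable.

Test eqn y'=λy, z=hλ:
  k1=λy_n ⇒ h·k1=z·y_n;  k2=λ(1+5/9z)y_n ⇒ h·k2=z(1+5/9z)y_n
  y_{n+1}/y_n = 1 + 1/10z + 9/10z(1+5/9z) = 1 + z + 1/2z²
  Hence R(z) = 1 + z + 1/2z².

Boundary: |R(x)|=1, x<0.
x=-1.77: |R|=0.7964
R=1: x+1/2x²=0 ⇒ x=−2=-2.0000; min R=1−1/(4·1/2)=0.5000>−1
Confirm numerically:
  x=-1.867: |R|=0.87584 <1
  x=-1.612: |R|=0.68727 <1
  x=-1.539: |R|=0.64526 <1
  x=-2.283: |R|=1.32304 >1
  x=-2.075: |R|=1.07781 >1
  x=-2.069: |R|=1.07138 >1
So |R|<1 on (-2.0000, 0).

(-2.0000,0); λ=-10 ⇒ h* = (2)/10 = 0.2000.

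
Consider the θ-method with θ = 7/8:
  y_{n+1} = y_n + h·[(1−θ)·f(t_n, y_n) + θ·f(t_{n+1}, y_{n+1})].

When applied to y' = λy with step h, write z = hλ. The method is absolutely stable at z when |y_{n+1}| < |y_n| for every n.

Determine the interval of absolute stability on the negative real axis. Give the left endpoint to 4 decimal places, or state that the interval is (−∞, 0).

(−∞, 0) — no finite endpoint.

Test eqn y'=λy, z=hλ:
  y_{n+1} = y_n + z·[1/8·y_n + 7/8·y_{n+1}] ⇒ (1 − 7/8z)y_{n+1} = (1 + 1/8z)y_n
  so R(z) = (1 + 1/8z)/(1 − 7/8z).

Find x<0 with |R(x)|<1.
x=-0.33: |R|=0.7439
x=-2: |R|=0.2727
x=-10: |R|=0.0256
x=-100: |R|=0.1299
θ=7/8≥1/2 ⇒ |1+1/8x|<|1−7/8x| ∀x<0 ⇒ stable on all of ℝ⁻.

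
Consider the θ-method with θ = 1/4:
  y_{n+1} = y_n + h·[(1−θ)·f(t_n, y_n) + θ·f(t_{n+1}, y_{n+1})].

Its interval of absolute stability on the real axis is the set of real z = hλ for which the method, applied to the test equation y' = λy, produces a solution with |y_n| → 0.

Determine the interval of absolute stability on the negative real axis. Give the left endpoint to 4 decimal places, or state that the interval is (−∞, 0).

(-4.0000, 0).

With y'=λy (z=hλ):
  y_{n+1} = y_n + z·[3/4·y_n + 1/4·y_{n+1}] ⇒ (1 − 1/4z)y_{n+1} = (1 + 3/4z)y_n
  so R(z) = (1 + 3/4z)/(1 − 1/4z).

Boundary: |R(x)|=1, x<0.
x=-0.58: |R|=0.4934
R=−1: 1+3/4x = −1+1/4x ⇒ -1/2x=2 ⇒ x=2/(-1/2)=-4.0000
Confirm numerically:
  x=-3.515: |R|=0.87092 <1
  x=-1.869: |R|=0.27381 <1
  x=-1.718: |R|=0.20182 <1
  x=-4.463: |R|=1.10942 >1
  x=-4.172: |R|=1.04209 >1
  x=-4.052: |R|=1.01292 >1
Interval (-4.0000, 0).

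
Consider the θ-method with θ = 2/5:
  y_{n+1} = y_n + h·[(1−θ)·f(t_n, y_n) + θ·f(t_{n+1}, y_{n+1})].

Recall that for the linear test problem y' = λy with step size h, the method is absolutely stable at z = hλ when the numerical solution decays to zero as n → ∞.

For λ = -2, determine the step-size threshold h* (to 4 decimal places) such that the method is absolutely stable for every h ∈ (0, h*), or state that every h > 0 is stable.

With y'=λy (z=hλ):
  y_{n+1} = y_n + z·[3/5·y_n + 2/5·y_{n+1}] ⇒ (1 − 2/5z)y_{n+1} = (1 + 3/5z)y_n
  so R(z) = (1 + 3/5z)/(1 − 2/5z).

Need |R(x)|<1, x<0.
x=-0.4: |R|=0.6552
R=−1: 1+3/5x = −1+2/5x ⇒ -1/5x=2 ⇒ x=2/(-1/5)=-10.0000
Confirm numerically:
  x=-5.649: |R|=0.73303 <1
  x=-5.529: |R|=0.72157 <1
  x=-5.336: |R|=0.70240 <1
  x=-5.084: |R|=0.67590 <1
  x=-10.213: |R|=1.00838 >1
  x=-10.180: |R|=1.00710 >1
  x=-10.172: |R|=1.00679 >1
Interval (-10.0000, 0).

(-10.0000,0); λ=-2 ⇒ h* = (10)/2 = 5.0000.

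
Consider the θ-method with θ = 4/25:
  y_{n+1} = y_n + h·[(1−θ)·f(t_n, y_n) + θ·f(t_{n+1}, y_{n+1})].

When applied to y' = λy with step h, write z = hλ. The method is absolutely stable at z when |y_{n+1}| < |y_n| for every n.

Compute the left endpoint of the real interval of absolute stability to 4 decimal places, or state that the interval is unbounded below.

Test eqn y'=λy, z=hλ:
  y_{n+1} = y_n + z·[21/25·y_n + 4/25·y_{n+1}] ⇒ (1 − 4/25z)y_{n+1} = (1 + 21/25z)y_n
  ⇒ R(z) = (1 + 21/25z)/(1 − 4/25z).

Need |R(x)|<1, x<0.
x=-1.5: |R|=0.2097
R=−1: 1+21/25x = −1+4/25x ⇒ -17/25x=2 ⇒ x=2/(-17/25)=-2.9412
Confirm numerically:
  x=-2.448: |R|=0.75903 <1
  x=-1.645: |R|=0.30225 <1
  x=-1.532: |R|=0.23040 <1
  x=-1.400: |R|=0.14379 <1
  x=-3.174: |R|=1.10500 >1
  x=-3.082: |R|=1.06413 >1
  x=-2.976: |R|=1.01604 >1
Stable set (-2.9412, 0).

z* = -2.9412.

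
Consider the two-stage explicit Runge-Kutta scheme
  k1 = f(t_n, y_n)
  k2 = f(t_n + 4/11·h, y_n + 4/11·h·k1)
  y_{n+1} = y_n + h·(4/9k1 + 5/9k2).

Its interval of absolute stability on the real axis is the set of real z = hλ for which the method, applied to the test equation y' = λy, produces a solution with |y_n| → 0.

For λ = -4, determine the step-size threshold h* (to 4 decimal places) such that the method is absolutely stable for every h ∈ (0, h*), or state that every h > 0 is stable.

(-4.9500,0); λ=-4 ⇒ h* = (99/20)/4 = 1.2375.

Set f=λy, z=hλ:
  k1=λy_n ⇒ h·k1=z·y_n;  k2=λ(1+4/11z)y_n ⇒ h·k2=z(1+4/11z)y_n
  y_{n+1}/y_n = 1 + 4/9z + 5/9z(1+4/11z) = 1 + z + 20/99z²
  so R(z) = 1 + z + 20/99z².

Solve |R(x)|<1 on ℝ⁻.
x=-1.39: |R|=0.0003
R=1: x+20/99x²=0 ⇒ x=−99/20=-4.9500; min R=1−1/(4·20/99)=-0.2375>−1
Confirm numerically:
  x=-3.702: |R|=0.06665 <1
  x=-3.299: |R|=0.10033 <1
  x=-3.296: |R|=0.10133 <1
  x=-1.981: |R|=0.18820 <1
  x=-5.504: |R|=1.61600 >1
  x=-5.416: |R|=1.50987 >1
  x=-5.091: |R|=1.14502 >1
Stable set (-4.9500, 0).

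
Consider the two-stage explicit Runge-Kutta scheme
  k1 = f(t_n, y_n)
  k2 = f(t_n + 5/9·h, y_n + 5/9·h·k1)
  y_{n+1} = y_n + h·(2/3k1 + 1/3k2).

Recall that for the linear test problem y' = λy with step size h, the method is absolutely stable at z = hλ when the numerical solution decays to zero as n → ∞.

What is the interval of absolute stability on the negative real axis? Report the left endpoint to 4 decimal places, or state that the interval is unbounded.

z∈(-5.4000,0).

With y'=λy (z=hλ):
  k1=λy_n ⇒ h·k1=z·y_n;  k2=λ(1+5/9z)y_n ⇒ h·k2=z(1+5/9z)y_n
  y_{n+1}/y_n = 1 + 2/3z + 1/3z(1+5/9z) = 1 + z + 5/27z²
  R(z) = 1 + z + 5/27z².

Solve |R(x)|<1 on ℝ⁻.
x=-0.52: |R|=0.5301
R=1: x+5/27x²=0 ⇒ x=−27/5=-5.4000; min R=1−1/(4·5/27)=-0.3500>−1
Confirm numerically:
  x=-5.077: |R|=0.69632 <1
  x=-3.843: |R|=0.10807 <1
  x=-3.117: |R|=0.31780 <1
  x=-5.463: |R|=1.06374 >1
  x=-5.455: |R|=1.05556 >1
Stable set (-5.4000, 0).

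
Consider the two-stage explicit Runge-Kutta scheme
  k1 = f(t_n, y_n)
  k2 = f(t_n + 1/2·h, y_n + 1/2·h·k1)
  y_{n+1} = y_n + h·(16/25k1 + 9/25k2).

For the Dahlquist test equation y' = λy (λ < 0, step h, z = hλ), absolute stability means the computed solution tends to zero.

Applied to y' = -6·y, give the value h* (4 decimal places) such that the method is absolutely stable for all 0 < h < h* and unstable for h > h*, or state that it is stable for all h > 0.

Set f=λy, z=hλ:
  k1=λy_n ⇒ h·k1=z·y_n;  k2=λ(1+1/2z)y_n ⇒ h·k2=z(1+1/2z)y_n
  y_{n+1}/y_n = 1 + 16/25z + 9/25z(1+1/2z) = 1 + z + 9/50z²
  Hence R(z) = 1 + z + 9/50z².

Solve |R(x)|<1 on ℝ⁻.
x=-1.57: |R|=0.1263
R=1: x+9/50x²=0 ⇒ x=−50/9=-5.5556; min R=1−1/(4·9/50)=-0.3889>−1
Confirm numerically:
  x=-4.781: |R|=0.33343 <1
  x=-4.475: |R|=0.12961 <1
  x=-3.700: |R|=0.23580 <1
  x=-3.239: |R|=0.35060 <1
  x=-5.980: |R|=1.45687 >1
  x=-5.635: |R|=1.08058 >1
So |R|<1 on (-5.5556, 0).

(-5.5556,0); λ=-6 ⇒ h* = (50/9)/6 = 0.9259.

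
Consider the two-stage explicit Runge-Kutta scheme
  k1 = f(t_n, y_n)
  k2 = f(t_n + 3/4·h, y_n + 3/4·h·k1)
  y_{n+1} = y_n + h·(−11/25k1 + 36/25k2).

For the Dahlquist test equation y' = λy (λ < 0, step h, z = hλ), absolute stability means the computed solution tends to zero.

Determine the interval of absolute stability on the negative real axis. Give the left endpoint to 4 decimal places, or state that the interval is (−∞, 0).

On y'=λy, z=hλ:
  k1=λy_n ⇒ h·k1=z·y_n;  k2=λ(1+3/4z)y_n ⇒ h·k2=z(1+3/4z)y_n
  y_{n+1}/y_n = 1 − 11/25z + 36/25z(1+3/4z) = 1 + z + 27/25z²
  so R(z) = 1 + z + 27/25z².

Find x<0 with |R(x)|<1.
x=-0.93: |R|=1.0041
R=1: x+27/25x²=0 ⇒ x=−25/27=-0.9259; min R=1−1/(4·27/25)=0.7685>−1
Confirm numerically:
  x=-0.895: |R|=0.97011 <1
  x=-0.703: |R|=0.83075 <1
  x=-0.590: |R|=0.78595 <1
  x=-1.469: |R|=1.86160 >1
  x=-1.375: |R|=1.66688 >1
  x=-1.369: |R|=1.65509 >1
Interval (-0.9259, 0).

(-0.9259, 0).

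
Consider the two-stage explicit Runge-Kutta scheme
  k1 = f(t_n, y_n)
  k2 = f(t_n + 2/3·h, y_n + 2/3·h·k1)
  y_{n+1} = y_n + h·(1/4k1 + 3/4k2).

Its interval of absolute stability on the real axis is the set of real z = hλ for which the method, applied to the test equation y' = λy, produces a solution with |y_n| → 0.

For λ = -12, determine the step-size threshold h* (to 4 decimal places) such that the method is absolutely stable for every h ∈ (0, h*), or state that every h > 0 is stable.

Test eqn y'=λy, z=hλ:
  k1=λy_n ⇒ h·k1=z·y_n;  k2=λ(1+2/3z)y_n ⇒ h·k2=z(1+2/3z)y_n
  y_{n+1}/y_n = 1 + 1/4z + 3/4z(1+2/3z) = 1 + z + 1/2z²
  ⇒ R(z) = 1 + z + 1/2z².

Solve |R(x)|<1 on ℝ⁻.
x=-0.57: |R|=0.5924
R=1: x+1/2x²=0 ⇒ x=−2=-2.0000; min R=1−1/(4·1/2)=0.5000>−1
Confirm numerically:
  x=-1.968: |R|=0.96851 <1
  x=-1.831: |R|=0.84528 <1
  x=-1.224: |R|=0.52509 <1
  x=-0.904: |R|=0.50461 <1
  x=-2.594: |R|=1.77042 >1
  x=-2.337: |R|=1.39378 >1
Interval (-2.0000, 0).

(-2.0000,0); λ=-12 ⇒ h* = (2)/12 = 0.1667.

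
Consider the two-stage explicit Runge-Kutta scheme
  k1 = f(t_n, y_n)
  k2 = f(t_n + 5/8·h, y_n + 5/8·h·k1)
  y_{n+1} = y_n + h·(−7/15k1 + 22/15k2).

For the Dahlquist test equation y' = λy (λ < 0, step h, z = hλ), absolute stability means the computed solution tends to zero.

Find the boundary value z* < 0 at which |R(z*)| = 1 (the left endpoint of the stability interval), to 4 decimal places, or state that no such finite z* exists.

left endpoint -1.0909.

On y'=λy, z=hλ:
  k1=λy_n ⇒ h·k1=z·y_n;  k2=λ(1+5/8z)y_n ⇒ h·k2=z(1+5/8z)y_n
  y_{n+1}/y_n = 1 − 7/15z + 22/15z(1+5/8z) = 1 + z + 11/12z²
  Hence R(z) = 1 + z + 11/12z².

Boundary: |R(x)|=1, x<0.
x=-1.43: |R|=1.4445
R=1: x+11/12x²=0 ⇒ x=−12/11=-1.0909; min R=1−1/(4·11/12)=0.7273>−1
Confirm numerically:
  x=-0.870: |R|=0.82383 <1
  x=-0.725: |R|=0.75682 <1
  x=-0.615: |R|=0.73171 <1
  x=-1.330: |R|=1.29149 >1
  x=-1.178: |R|=1.09404 >1
Interval (-1.0909, 0).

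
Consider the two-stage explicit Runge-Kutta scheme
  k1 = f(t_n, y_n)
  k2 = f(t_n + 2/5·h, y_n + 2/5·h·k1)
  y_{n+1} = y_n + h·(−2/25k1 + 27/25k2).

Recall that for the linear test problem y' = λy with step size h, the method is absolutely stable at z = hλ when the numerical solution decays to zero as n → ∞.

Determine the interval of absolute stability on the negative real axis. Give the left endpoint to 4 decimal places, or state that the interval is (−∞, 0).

(-2.3148, 0).

Test eqn y'=λy, z=hλ:
  k1=λy_n ⇒ h·k1=z·y_n;  k2=λ(1+2/5z)y_n ⇒ h·k2=z(1+2/5z)y_n
  y_{n+1}/y_n = 1 − 2/25z + 27/25z(1+2/5z) = 1 + z + 54/125z²
  ⇒ R(z) = 1 + z + 54/125z².

Boundary: |R(x)|=1, x<0.
x=-1.47: |R|=0.4635
R=1: x+54/125x²=0 ⇒ x=−125/54=-2.3148; min R=1−1/(4·54/125)=0.4213>−1
Confirm numerically:
  x=-1.647: |R|=0.52485 <1
  x=-1.614: |R|=0.51136 <1
  x=-1.098: |R|=0.42282 <1
  x=-0.989: |R|=0.43355 <1
  x=-2.896: |R|=1.72710 >1
  x=-2.809: |R|=1.59969 >1
  x=-2.353: |R|=1.03882 >1
Stable set (-2.3148, 0).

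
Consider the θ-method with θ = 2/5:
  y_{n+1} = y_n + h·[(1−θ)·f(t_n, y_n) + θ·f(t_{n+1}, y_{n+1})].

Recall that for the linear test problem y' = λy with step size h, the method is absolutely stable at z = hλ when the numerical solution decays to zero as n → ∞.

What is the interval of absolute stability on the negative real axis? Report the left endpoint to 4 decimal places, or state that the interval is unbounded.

On y'=λy, z=hλ:
  y_{n+1} = y_n + z·[3/5·y_n + 2/5·y_{n+1}] ⇒ (1 − 2/5z)y_{n+1} = (1 + 3/5z)y_n
  ⇒ R(z) = (1 + 3/5z)/(1 − 2/5z).

Find x<0 with |R(x)|<1.
x=-1.5: |R|=0.0625
R=−1: 1+3/5x = −1+2/5x ⇒ -1/5x=2 ⇒ x=2/(-1/5)=-10.0000
Confirm numerically:
  x=-9.057: |R|=0.95920 <1
  x=-5.590: |R|=0.72744 <1
  x=-5.160: |R|=0.68407 <1
  x=-4.573: |R|=0.61636 <1
  x=-10.394: |R|=1.01528 >1
  x=-10.375: |R|=1.01456 >1
  x=-10.259: |R|=1.01015 >1
Stable set (-10.0000, 0).

(-10.0000, 0).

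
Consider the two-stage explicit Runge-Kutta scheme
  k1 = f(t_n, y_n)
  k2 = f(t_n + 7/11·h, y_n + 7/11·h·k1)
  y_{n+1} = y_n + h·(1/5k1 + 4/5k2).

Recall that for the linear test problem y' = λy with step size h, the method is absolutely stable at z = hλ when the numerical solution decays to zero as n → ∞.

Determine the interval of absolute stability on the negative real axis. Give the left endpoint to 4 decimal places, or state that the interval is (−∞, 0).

z∈(-1.9643,0).

Test eqn y'=λy, z=hλ:
  k1=λy_n ⇒ h·k1=z·y_n;  k2=λ(1+7/11z)y_n ⇒ h·k2=z(1+7/11z)y_n
  y_{n+1}/y_n = 1 + 1/5z + 4/5z(1+7/11z) = 1 + z + 28/55z²
  Hence R(z) = 1 + z + 28/55z².

Boundary: |R(x)|=1, x<0.
x=-1.44: |R|=0.6157
R=1: x+28/55x²=0 ⇒ x=−55/28=-1.9643; min R=1−1/(4·28/55)=0.5089>−1
Confirm numerically:
  x=-1.599: |R|=0.70264 <1
  x=-1.289: |R|=0.55687 <1
  x=-0.989: |R|=0.50895 <1
  x=-0.950: |R|=0.50945 <1
  x=-2.231: |R|=1.30293 >1
  x=-2.213: |R|=1.28021 >1
  x=-2.130: |R|=1.17969 >1
So |R|<1 on (-1.9643, 0).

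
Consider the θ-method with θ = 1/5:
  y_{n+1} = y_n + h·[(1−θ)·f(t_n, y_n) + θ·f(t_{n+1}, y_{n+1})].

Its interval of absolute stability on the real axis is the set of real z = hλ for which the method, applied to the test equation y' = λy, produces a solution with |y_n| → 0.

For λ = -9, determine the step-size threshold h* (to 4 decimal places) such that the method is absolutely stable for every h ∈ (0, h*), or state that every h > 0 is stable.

(-3.3333,0); λ=-9 ⇒ h* = (10/3)/9 = 0.3704.

With y'=λy (z=hλ):
  y_{n+1} = y_n + z·[4/5·y_n + 1/5·y_{n+1}] ⇒ (1 − 1/5z)y_{n+1} = (1 + 4/5z)y_n
  R(z) = (1 + 4/5z)/(1 − 1/5z).

Boundary: |R(x)|=1, x<0.
x=-0.76: |R|=0.3403
R=−1: 1+4/5x = −1+1/5x ⇒ -3/5x=2 ⇒ x=2/(-3/5)=-3.3333
Confirm numerically:
  x=-2.281: |R|=0.56641 <1
  x=-1.834: |R|=0.34182 <1
  x=-1.703: |R|=0.27033 <1
  x=-1.396: |R|=0.09131 <1
  x=-3.911: |R|=1.19448 >1
  x=-3.856: |R|=1.17706 >1
  x=-3.496: |R|=1.05744 >1
So |R|<1 on (-3.3333, 0).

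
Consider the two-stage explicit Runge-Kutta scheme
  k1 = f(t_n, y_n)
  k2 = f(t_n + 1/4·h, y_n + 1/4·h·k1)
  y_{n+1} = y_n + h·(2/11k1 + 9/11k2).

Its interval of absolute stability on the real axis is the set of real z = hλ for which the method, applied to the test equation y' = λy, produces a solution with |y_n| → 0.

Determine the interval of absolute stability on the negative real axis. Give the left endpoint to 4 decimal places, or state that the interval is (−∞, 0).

On y'=λy, z=hλ:
  k1=λy_n ⇒ h·k1=z·y_n;  k2=λ(1+1/4z)y_n ⇒ h·k2=z(1+1/4z)y_n
  y_{n+1}/y_n = 1 + 2/11z + 9/11z(1+1/4z) = 1 + z + 9/44z²
  R(z) = 1 + z + 9/44z².

Solve |R(x)|<1 on ℝ⁻.
x=-0.6: |R|=0.4736
R=1: x+9/44x²=0 ⇒ x=−44/9=-4.8889; min R=1−1/(4·9/44)=-0.2222>−1
Confirm numerically:
  x=-4.567: |R|=0.69930 <1
  x=-3.970: |R|=0.25382 <1
  x=-3.805: |R|=0.15641 <1
  x=-2.449: |R|=0.22222 <1
  x=-5.170: |R|=1.29728 >1
  x=-5.155: |R|=1.28060 >1
Interval (-4.8889, 0).

(-4.8889, 0).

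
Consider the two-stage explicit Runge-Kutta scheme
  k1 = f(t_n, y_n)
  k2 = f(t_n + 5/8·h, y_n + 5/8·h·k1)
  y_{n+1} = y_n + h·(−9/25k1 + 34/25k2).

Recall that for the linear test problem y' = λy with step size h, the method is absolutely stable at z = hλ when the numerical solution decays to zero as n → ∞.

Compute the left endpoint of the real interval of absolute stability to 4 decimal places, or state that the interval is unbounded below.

Test eqn y'=λy, z=hλ:
  k1=λy_n ⇒ h·k1=z·y_n;  k2=λ(1+5/8z)y_n ⇒ h·k2=z(1+5/8z)y_n
  y_{n+1}/y_n = 1 − 9/25z + 34/25z(1+5/8z) = 1 + z + 17/20z²
  R(z) = 1 + z + 17/20z².

Boundary: |R(x)|=1, x<0.
x=-0.58: |R|=0.7059
R=1: x+17/20x²=0 ⇒ x=−20/17=-1.1765; min R=1−1/(4·17/20)=0.7059>−1
Confirm numerically:
  x=-0.883: |R|=0.77974 <1
  x=-0.768: |R|=0.73335 <1
  x=-0.674: |R|=0.71213 <1
  x=-0.581: |R|=0.70593 <1
  x=-1.396: |R|=1.26049 >1
  x=-1.281: |R|=1.11382 >1
Interval (-1.1765, 0).

z* = -1.1765.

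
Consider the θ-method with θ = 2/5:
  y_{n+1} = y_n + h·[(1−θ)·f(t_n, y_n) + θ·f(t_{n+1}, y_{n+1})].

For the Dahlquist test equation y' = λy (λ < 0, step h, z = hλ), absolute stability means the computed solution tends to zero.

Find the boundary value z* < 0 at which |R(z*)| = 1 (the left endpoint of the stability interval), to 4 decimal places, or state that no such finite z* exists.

left endpoint -10.0000.

On y'=λy, z=hλ:
  y_{n+1} = y_n + z·[3/5·y_n + 2/5·y_{n+1}] ⇒ (1 − 2/5z)y_{n+1} = (1 + 3/5z)y_n
  so R(z) = (1 + 3/5z)/(1 − 2/5z).

Need |R(x)|<1, x<0.
x=-0.53: |R|=0.5627
R=−1: 1+3/5x = −1+2/5x ⇒ -1/5x=2 ⇒ x=2/(-1/5)=-10.0000
Confirm numerically:
  x=-9.740: |R|=0.98938 <1
  x=-9.567: |R|=0.98206 <1
  x=-8.975: |R|=0.95534 <1
  x=-6.207: |R|=0.78219 <1
  x=-10.526: |R|=1.02019 >1
  x=-10.189: |R|=1.00745 >1
  x=-10.067: |R|=1.00267 >1
So |R|<1 on (-10.0000, 0).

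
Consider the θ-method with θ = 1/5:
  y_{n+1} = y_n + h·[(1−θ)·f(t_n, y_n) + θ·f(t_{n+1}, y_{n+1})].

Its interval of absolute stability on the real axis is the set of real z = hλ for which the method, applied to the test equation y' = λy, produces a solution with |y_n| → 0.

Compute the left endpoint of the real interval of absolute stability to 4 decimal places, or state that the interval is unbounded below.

left endpoint -3.3333.

Set f=λy, z=hλ:
  y_{n+1} = y_n + z·[4/5·y_n + 1/5·y_{n+1}] ⇒ (1 − 1/5z)y_{n+1} = (1 + 4/5z)y_n
  Hence R(z) = (1 + 4/5z)/(1 − 1/5z).

Find x<0 with |R(x)|<1.
x=-1.08: |R|=0.1118
R=−1: 1+4/5x = −1+1/5x ⇒ -3/5x=2 ⇒ x=2/(-3/5)=-3.3333
Confirm numerically:
  x=-3.195: |R|=0.94936 <1
  x=-2.941: |R|=0.85178 <1
  x=-1.386: |R|=0.08519 <1
  x=-3.825: |R|=1.16714 >1
  x=-3.635: |R|=1.10481 >1
So |R|<1 on (-3.3333, 0).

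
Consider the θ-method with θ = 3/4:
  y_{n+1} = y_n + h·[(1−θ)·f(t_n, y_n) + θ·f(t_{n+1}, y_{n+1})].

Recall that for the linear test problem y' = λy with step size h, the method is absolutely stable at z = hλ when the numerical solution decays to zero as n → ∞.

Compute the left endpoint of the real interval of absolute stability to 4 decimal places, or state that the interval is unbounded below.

interval (−∞, 0).

On y'=λy, z=hλ:
  y_{n+1} = y_n + z·[1/4·y_n + 3/4·y_{n+1}] ⇒ (1 − 3/4z)y_{n+1} = (1 + 1/4z)y_n
  so R(z) = (1 + 1/4z)/(1 − 3/4z).

Find x<0 with |R(x)|<1.
x=-1.02: |R|=0.4221
x=-2: |R|=0.2000
x=-10: |R|=0.1765
x=-100: |R|=0.3158
θ=3/4≥1/2 ⇒ |1+1/4x|<|1−3/4x| ∀x<0 ⇒ stable on all of ℝ⁻.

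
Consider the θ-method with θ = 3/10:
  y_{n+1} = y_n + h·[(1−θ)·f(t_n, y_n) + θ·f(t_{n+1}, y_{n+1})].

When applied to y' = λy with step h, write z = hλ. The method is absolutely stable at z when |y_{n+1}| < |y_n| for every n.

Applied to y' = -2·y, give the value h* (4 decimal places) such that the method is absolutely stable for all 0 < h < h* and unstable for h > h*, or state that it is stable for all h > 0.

With y'=λy (z=hλ):
  y_{n+1} = y_n + z·[7/10·y_n + 3/10·y_{n+1}] ⇒ (1 − 3/10z)y_{n+1} = (1 + 7/10z)y_n
  R(z) = (1 + 7/10z)/(1 − 3/10z).

Find x<0 with |R(x)|<1.
x=-0.34: |R|=0.6915
R=−1: 1+7/10x = −1+3/10x ⇒ -2/5x=2 ⇒ x=2/(-2/5)=-5.0000
Confirm numerically:
  x=-3.118: |R|=0.61104 <1
  x=-3.079: |R|=0.60056 <1
  x=-3.039: |R|=0.58968 <1
  x=-5.526: |R|=1.07916 >1
  x=-5.503: |R|=1.07590 >1
So |R|<1 on (-5.0000, 0).

(-5.0000,0); λ=-2 ⇒ h* = (5)/2 = 2.5000.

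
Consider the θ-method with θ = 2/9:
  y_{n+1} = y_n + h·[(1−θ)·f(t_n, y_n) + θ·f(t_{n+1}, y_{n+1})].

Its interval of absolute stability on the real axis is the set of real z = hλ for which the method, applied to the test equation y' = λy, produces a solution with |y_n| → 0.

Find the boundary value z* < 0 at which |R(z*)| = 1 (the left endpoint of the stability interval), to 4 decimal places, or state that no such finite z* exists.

z* = -3.6000.

Set f=λy, z=hλ:
  y_{n+1} = y_n + z·[7/9·y_n + 2/9·y_{n+1}] ⇒ (1 − 2/9z)y_{n+1} = (1 + 7/9z)y_n
  ⇒ R(z) = (1 + 7/9z)/(1 − 2/9z).

Solve |R(x)|<1 on ℝ⁻.
x=-1.17: |R|=0.0714
R=−1: 1+7/9x = −1+2/9x ⇒ -5/9x=2 ⇒ x=2/(-5/9)=-3.6000
Confirm numerically:
  x=-3.538: |R|=0.98072 <1
  x=-3.523: |R|=0.97601 <1
  x=-2.386: |R|=0.55925 <1
  x=-1.798: |R|=0.28469 <1
  x=-4.024: |R|=1.12435 >1
  x=-4.017: |R|=1.12240 >1
  x=-3.915: |R|=1.09358 >1
So |R|<1 on (-3.6000, 0).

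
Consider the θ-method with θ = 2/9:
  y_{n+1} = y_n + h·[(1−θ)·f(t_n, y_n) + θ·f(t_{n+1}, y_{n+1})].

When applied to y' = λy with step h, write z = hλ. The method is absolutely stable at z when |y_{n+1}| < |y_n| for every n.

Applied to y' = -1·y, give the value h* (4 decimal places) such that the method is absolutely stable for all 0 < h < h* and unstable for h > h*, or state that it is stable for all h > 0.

(-3.6000,0); λ=-1 ⇒ h* = (18/5)/1 = 3.6000.

On y'=λy, z=hλ:
  y_{n+1} = y_n + z·[7/9·y_n + 2/9·y_{n+1}] ⇒ (1 − 2/9z)y_{n+1} = (1 + 7/9z)y_n
  R(z) = (1 + 7/9z)/(1 − 2/9z).

Need |R(x)|<1, x<0.
x=-1.17: |R|=0.0714
R=−1: 1+7/9x = −1+2/9x ⇒ -5/9x=2 ⇒ x=2/(-5/9)=-3.6000
Confirm numerically:
  x=-1.875: |R|=0.32353 <1
  x=-1.664: |R|=0.21480 <1
  x=-1.633: |R|=0.19819 <1
  x=-3.894: |R|=1.08756 >1
  x=-3.847: |R|=1.07398 >1
Stable set (-3.6000, 0).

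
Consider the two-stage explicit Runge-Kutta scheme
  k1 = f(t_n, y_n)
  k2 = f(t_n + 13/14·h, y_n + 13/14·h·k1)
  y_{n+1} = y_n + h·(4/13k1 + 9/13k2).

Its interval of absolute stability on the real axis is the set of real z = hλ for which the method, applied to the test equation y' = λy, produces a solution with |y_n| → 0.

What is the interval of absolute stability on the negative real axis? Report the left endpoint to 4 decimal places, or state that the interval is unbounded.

(-1.5556, 0).

On y'=λy, z=hλ:
  k1=λy_n ⇒ h·k1=z·y_n;  k2=λ(1+13/14z)y_n ⇒ h·k2=z(1+13/14z)y_n
  y_{n+1}/y_n = 1 + 4/13z + 9/13z(1+13/14z) = 1 + z + 9/14z²
  R(z) = 1 + z + 9/14z².

Find x<0 with |R(x)|<1.
x=-0.9: |R|=0.6207
R=1: x+9/14x²=0 ⇒ x=−14/9=-1.5556; min R=1−1/(4·9/14)=0.6111>−1
Confirm numerically:
  x=-1.220: |R|=0.73683 <1
  x=-0.935: |R|=0.62700 <1
  x=-0.858: |R|=0.61525 <1
  x=-0.761: |R|=0.61129 <1
  x=-2.036: |R|=1.62883 >1
  x=-1.841: |R|=1.33782 >1
Stable set (-1.5556, 0).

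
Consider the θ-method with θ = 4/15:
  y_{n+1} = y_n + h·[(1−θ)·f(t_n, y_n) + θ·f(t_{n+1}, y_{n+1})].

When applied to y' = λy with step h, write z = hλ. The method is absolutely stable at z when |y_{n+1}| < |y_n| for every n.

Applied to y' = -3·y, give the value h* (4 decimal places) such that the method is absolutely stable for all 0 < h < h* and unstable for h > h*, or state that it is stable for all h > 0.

(-4.2857,0); λ=-3 ⇒ h* = (30/7)/3 = 1.4286.

Test eqn y'=λy, z=hλ:
  y_{n+1} = y_n + z·[11/15·y_n + 4/15·y_{n+1}] ⇒ (1 − 4/15z)y_{n+1} = (1 + 11/15z)y_n
  ⇒ R(z) = (1 + 11/15z)/(1 − 4/15z).

Find x<0 with |R(x)|<1.
x=-0.69: |R|=0.4172
R=−1: 1+11/15x = −1+4/15x ⇒ -7/15x=2 ⇒ x=2/(-7/15)=-4.2857
Confirm numerically:
  x=-3.397: |R|=0.78239 <1
  x=-3.337: |R|=0.76573 <1
  x=-2.483: |R|=0.49386 <1
  x=-2.135: |R|=0.36045 <1
  x=-4.725: |R|=1.09071 >1
  x=-4.448: |R|=1.03464 >1
So |R|<1 on (-4.2857, 0).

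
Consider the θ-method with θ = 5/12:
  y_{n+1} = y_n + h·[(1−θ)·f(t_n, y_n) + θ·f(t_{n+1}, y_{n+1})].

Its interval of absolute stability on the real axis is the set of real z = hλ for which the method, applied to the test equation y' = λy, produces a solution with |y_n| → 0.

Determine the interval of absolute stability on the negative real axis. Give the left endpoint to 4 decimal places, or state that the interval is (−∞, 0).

z∈(-12.0000,0).

Set f=λy, z=hλ:
  y_{n+1} = y_n + z·[7/12·y_n + 5/12·y_{n+1}] ⇒ (1 − 5/12z)y_{n+1} = (1 + 7/12z)y_n
  R(z) = (1 + 7/12z)/(1 − 5/12z).

Boundary: |R(x)|=1, x<0.
x=-1.65: |R|=0.0222
R=−1: 1+7/12x = −1+5/12x ⇒ -1/6x=2 ⇒ x=2/(-1/6)=-12.0000
Confirm numerically:
  x=-10.874: |R|=0.96607 <1
  x=-7.829: |R|=0.83690 <1
  x=-7.441: |R|=0.81469 <1
  x=-6.092: |R|=0.72171 <1
  x=-12.583: |R|=1.01556 >1
  x=-12.201: |R|=1.00551 >1
  x=-12.121: |R|=1.00333 >1
Stable set (-12.0000, 0).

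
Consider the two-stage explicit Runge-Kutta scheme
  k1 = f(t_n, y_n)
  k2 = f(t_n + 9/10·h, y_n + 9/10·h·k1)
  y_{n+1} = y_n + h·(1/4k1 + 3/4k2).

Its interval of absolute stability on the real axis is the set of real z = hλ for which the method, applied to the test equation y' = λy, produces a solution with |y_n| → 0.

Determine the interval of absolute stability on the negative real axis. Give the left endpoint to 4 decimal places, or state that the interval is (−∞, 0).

On y'=λy, z=hλ:
  k1=λy_n ⇒ h·k1=z·y_n;  k2=λ(1+9/10z)y_n ⇒ h·k2=z(1+9/10z)y_n
  y_{n+1}/y_n = 1 + 1/4z + 3/4z(1+9/10z) = 1 + z + 27/40z²
  ⇒ R(z) = 1 + z + 27/40z².

Boundary: |R(x)|=1, x<0.
x=-1.71: |R|=1.2638
R=1: x+27/40x²=0 ⇒ x=−40/27=-1.4815; min R=1−1/(4·27/40)=0.6296>−1
Confirm numerically:
  x=-1.401: |R|=0.92389 <1
  x=-1.083: |R|=0.70870 <1
  x=-1.037: |R|=0.68887 <1
  x=-0.691: |R|=0.63130 <1
  x=-1.966: |R|=1.64298 >1
  x=-1.740: |R|=1.30363 >1
  x=-1.559: |R|=1.08157 >1
So |R|<1 on (-1.4815, 0).

(-1.4815, 0).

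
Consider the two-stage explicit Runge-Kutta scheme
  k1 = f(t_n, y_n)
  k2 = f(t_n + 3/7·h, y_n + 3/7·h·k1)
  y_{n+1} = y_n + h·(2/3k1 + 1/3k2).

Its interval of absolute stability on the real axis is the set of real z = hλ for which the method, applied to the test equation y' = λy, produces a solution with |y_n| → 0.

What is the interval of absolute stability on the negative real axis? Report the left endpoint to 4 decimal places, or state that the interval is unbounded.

Test eqn y'=λy, z=hλ:
  k1=λy_n ⇒ h·k1=z·y_n;  k2=λ(1+3/7z)y_n ⇒ h·k2=z(1+3/7z)y_n
  y_{n+1}/y_n = 1 + 2/3z + 1/3z(1+3/7z) = 1 + z + 1/7z²
  R(z) = 1 + z + 1/7z².

Find x<0 with |R(x)|<1.
x=-1.16: |R|=0.0322
R=1: x+1/7x²=0 ⇒ x=−7=-7.0000; min R=1−1/(4·1/7)=-0.7500>−1
Confirm numerically:
  x=-5.359: |R|=0.25630 <1
  x=-3.153: |R|=0.73280 <1
  x=-2.830: |R|=0.68587 <1
  x=-7.162: |R|=1.16575 >1
  x=-7.126: |R|=1.12827 >1
So |R|<1 on (-7.0000, 0).

z∈(-7.0000,0).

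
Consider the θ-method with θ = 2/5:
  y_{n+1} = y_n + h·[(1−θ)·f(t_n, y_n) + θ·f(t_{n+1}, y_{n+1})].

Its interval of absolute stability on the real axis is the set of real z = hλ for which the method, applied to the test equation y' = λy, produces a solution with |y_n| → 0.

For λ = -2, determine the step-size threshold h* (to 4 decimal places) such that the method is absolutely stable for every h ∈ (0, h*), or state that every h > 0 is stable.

On y'=λy, z=hλ:
  y_{n+1} = y_n + z·[3/5·y_n + 2/5·y_{n+1}] ⇒ (1 − 2/5z)y_{n+1} = (1 + 3/5z)y_n
  Hence R(z) = (1 + 3/5z)/(1 − 2/5z).

Solve |R(x)|<1 on ℝ⁻.
x=-0.77: |R|=0.4113
R=−1: 1+3/5x = −1+2/5x ⇒ -1/5x=2 ⇒ x=2/(-1/5)=-10.0000
Confirm numerically:
  x=-6.665: |R|=0.81806 <1
  x=-5.078: |R|=0.67524 <1
  x=-4.150: |R|=0.56015 <1
  x=-10.593: |R|=1.02265 >1
  x=-10.435: |R|=1.01681 >1
Interval (-10.0000, 0).

(-10.0000,0); λ=-2 ⇒ h* = (10)/2 = 5.0000.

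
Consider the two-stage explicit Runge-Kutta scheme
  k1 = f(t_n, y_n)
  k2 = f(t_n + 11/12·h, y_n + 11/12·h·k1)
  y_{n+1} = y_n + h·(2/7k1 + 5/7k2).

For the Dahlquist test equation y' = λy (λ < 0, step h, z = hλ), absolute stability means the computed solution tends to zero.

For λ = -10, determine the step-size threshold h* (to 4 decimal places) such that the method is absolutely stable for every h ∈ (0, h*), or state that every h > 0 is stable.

(-1.5273,0); λ=-10 ⇒ h* = (84/55)/10 = 0.1527.

Set f=λy, z=hλ:
  k1=λy_n ⇒ h·k1=z·y_n;  k2=λ(1+11/12z)y_n ⇒ h·k2=z(1+11/12z)y_n
  y_{n+1}/y_n = 1 + 2/7z + 5/7z(1+11/12z) = 1 + z + 55/84z²
  so R(z) = 1 + z + 55/84z².

Solve |R(x)|<1 on ℝ⁻.
x=-0.41: |R|=0.7001
R=1: x+55/84x²=0 ⇒ x=−84/55=-1.5273; min R=1−1/(4·55/84)=0.6182>−1
Confirm numerically:
  x=-1.166: |R|=0.72419 <1
  x=-1.089: |R|=0.68750 <1
  x=-0.738: |R|=0.61861 <1
  x=-1.704: |R|=1.19718 >1
  x=-1.678: |R|=1.16560 >1
Stable set (-1.5273, 0).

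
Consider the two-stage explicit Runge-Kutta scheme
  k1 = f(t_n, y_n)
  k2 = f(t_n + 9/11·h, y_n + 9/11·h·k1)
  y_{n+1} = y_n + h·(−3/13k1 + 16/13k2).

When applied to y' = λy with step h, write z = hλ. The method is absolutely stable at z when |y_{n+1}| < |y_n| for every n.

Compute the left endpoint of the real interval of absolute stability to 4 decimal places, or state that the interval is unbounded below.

With y'=λy (z=hλ):
  k1=λy_n ⇒ h·k1=z·y_n;  k2=λ(1+9/11z)y_n ⇒ h·k2=z(1+9/11z)y_n
  y_{n+1}/y_n = 1 − 3/13z + 16/13z(1+9/11z) = 1 + z + 144/143z²
  ⇒ R(z) = 1 + z + 144/143z².

Boundary: |R(x)|=1, x<0.
x=-1.3: |R|=1.4018
R=1: x+144/143x²=0 ⇒ x=−143/144=-0.9931; min R=1−1/(4·144/143)=0.7517>−1
Confirm numerically:
  x=-0.942: |R|=0.95157 <1
  x=-0.628: |R|=0.76914 <1
  x=-0.554: |R|=0.75506 <1
  x=-1.552: |R|=1.87355 >1
  x=-1.094: |R|=1.11121 >1
So |R|<1 on (-0.9931, 0).

z* = -0.9931.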